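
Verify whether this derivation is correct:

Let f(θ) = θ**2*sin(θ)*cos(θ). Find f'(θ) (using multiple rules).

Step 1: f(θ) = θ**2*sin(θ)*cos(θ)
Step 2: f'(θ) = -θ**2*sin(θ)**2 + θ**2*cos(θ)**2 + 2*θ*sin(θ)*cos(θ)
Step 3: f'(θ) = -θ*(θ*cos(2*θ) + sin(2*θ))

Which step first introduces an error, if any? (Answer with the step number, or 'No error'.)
Step 3

Step 3 is incorrect due to a sign flip.
The step shows: -θ*(θ*cos(2*θ) + sin(2*θ))
The correct value should be: θ*(θ*cos(2*θ) + sin(2*θ))

Explanation: The sign of the whole expression was flipped: the term θ*(θ*cos(2*θ) + sin(2*θ)) was incorrectly written as -θ*(θ*cos(2*θ) + sin(2*θ))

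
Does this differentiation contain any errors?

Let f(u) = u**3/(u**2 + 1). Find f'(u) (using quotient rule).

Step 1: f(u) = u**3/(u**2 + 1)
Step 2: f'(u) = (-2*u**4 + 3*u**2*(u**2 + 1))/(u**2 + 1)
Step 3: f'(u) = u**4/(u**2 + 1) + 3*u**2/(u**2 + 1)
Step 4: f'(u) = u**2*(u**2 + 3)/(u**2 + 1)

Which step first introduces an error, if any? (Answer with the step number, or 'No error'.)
Step 2

Step 2 is incorrect due to a wrong exponent.
The step shows: (-2*u**4 + 3*u**2*(u**2 + 1))/(u**2 + 1)
The correct value should be: (-2*u**4 + 3*u**2*(u**2 + 1))/(u**2 + 1)**2

Explanation: The exponent -2 on u**2 + 1 was incorrectly written as -1: the term (-2*u**4 + 3*u**2*(u**2 + 1))/(u**2 + 1)**2 was incorrectly written as (-2*u**4 + 3*u**2*(u**2 + 1))/(u**2 + 1)
The later steps are derived from this incorrect expression, so the error originates in Step 2.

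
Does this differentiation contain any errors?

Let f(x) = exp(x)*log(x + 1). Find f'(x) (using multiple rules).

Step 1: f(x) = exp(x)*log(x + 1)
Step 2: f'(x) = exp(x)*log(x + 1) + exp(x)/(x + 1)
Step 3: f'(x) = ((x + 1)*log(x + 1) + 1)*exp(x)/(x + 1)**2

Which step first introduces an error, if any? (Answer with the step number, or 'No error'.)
Step 3

Step 3 is incorrect due to a wrong exponent.
The step shows: ((x + 1)*log(x + 1) + 1)*exp(x)/(x + 1)**2
The correct value should be: ((x + 1)*log(x + 1) + 1)*exp(x)/(x + 1)

Explanation: The exponent -1 on x + 1 was incorrectly written as -2: the term ((x + 1)*log(x + 1) + 1)*exp(x)/(x + 1) was incorrectly written as ((x + 1)*log(x + 1) + 1)*exp(x)/(x + 1)**2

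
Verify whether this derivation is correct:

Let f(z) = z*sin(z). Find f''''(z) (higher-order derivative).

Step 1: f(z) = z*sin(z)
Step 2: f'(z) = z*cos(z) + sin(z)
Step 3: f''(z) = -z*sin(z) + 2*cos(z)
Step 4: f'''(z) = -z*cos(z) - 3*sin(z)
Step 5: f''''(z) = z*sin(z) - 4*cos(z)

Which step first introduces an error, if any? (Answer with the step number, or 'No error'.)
No error

All steps in this derivation are correct.
The final answer f''''(z) = z*sin(z) - 4*cos(z) is valid.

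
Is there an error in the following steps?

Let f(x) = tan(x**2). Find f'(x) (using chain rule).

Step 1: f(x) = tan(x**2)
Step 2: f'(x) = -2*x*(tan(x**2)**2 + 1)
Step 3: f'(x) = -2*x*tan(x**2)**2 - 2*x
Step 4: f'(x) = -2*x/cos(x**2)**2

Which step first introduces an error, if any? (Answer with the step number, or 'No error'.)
Step 2

Step 2 is incorrect due to a sign flip.
The step shows: -2*x*(tan(x**2)**2 + 1)
The correct value should be: 2*x*(tan(x**2)**2 + 1)

Explanation: The sign of the whole expression was flipped: the term 2*x*(tan(x**2)**2 + 1) was incorrectly written as -2*x*(tan(x**2)**2 + 1)
The later steps are derived from this incorrect expression, so the error originates in Step 2.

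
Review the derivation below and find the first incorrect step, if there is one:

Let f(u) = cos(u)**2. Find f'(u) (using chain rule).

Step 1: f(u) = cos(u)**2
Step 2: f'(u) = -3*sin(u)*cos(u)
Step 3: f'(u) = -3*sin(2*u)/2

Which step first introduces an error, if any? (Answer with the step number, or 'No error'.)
Step 2

Step 2 is incorrect due to a wrong coefficient.
The step shows: -3*sin(u)*cos(u)
The correct value should be: -2*sin(u)*cos(u)

Explanation: The coefficient -2 was incorrectly written as -3: the term -2*sin(u)*cos(u) was incorrectly written as -3*sin(u)*cos(u)
The later steps are derived from this incorrect expression, so the error originates in Step 2.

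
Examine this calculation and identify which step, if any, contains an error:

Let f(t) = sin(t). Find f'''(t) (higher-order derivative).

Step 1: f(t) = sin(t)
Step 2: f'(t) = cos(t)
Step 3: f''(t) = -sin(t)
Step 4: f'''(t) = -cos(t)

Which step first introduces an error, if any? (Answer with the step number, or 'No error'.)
No error

All steps in this derivation are correct.
The final answer f'''(t) = -cos(t) is valid.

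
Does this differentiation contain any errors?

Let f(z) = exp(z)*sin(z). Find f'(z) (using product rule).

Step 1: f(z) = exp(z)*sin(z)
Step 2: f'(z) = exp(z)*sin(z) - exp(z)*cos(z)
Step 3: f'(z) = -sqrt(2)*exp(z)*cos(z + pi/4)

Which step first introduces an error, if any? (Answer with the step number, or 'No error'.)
Step 2

Step 2 is incorrect due to a sign flip.
The step shows: exp(z)*sin(z) - exp(z)*cos(z)
The correct value should be: exp(z)*sin(z) + exp(z)*cos(z)

Explanation: The sign of one term was flipped: the term exp(z)*cos(z) was incorrectly written as -exp(z)*cos(z)
The later steps are derived from this incorrect expression, so the error originates in Step 2.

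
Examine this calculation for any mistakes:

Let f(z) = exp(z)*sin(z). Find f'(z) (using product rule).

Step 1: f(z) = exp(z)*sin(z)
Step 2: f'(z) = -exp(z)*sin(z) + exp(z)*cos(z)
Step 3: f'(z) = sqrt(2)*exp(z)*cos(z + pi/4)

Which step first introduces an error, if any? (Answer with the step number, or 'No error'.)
Step 2

Step 2 is incorrect due to a sign flip.
The step shows: -exp(z)*sin(z) + exp(z)*cos(z)
The correct value should be: exp(z)*sin(z) + exp(z)*cos(z)

Explanation: The sign of one term was flipped: the term exp(z)*sin(z) was incorrectly written as -exp(z)*sin(z)
The later steps are derived from this incorrect expression, so the error originates in Step 2.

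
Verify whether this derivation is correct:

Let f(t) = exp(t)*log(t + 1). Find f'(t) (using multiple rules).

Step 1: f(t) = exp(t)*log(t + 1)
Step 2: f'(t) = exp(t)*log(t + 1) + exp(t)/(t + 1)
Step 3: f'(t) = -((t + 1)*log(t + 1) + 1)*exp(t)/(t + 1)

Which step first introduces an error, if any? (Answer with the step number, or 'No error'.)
Step 3

Step 3 is incorrect due to a sign flip.
The step shows: -((t + 1)*log(t + 1) + 1)*exp(t)/(t + 1)
The correct value should be: ((t + 1)*log(t + 1) + 1)*exp(t)/(t + 1)

Explanation: The sign of the whole expression was flipped: the term ((t + 1)*log(t + 1) + 1)*exp(t)/(t + 1) was incorrectly written as -((t + 1)*log(t + 1) + 1)*exp(t)/(t + 1)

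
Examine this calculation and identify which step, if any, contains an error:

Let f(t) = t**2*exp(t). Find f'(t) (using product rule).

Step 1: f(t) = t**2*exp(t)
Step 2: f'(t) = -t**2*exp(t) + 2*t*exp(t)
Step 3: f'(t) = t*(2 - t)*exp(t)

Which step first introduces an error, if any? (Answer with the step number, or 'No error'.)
Step 2

Step 2 is incorrect due to a sign flip.
The step shows: -t**2*exp(t) + 2*t*exp(t)
The correct value should be: t**2*exp(t) + 2*t*exp(t)

Explanation: The sign of one term was flipped: the term t**2*exp(t) was incorrectly written as -t**2*exp(t)
The later steps are derived from this incorrect expression, so the error originates in Step 2.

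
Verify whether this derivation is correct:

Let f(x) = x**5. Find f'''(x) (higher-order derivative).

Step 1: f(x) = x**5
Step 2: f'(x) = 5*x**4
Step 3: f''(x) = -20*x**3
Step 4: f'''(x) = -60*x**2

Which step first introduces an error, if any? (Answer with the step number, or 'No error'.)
Step 3

Step 3 is incorrect due to a sign flip.
The step shows: -20*x**3
The correct value should be: 20*x**3

Explanation: The sign of the whole expression was flipped: the term 20*x**3 was incorrectly written as -20*x**3
The later steps are derived from this incorrect expression, so the error originates in Step 3.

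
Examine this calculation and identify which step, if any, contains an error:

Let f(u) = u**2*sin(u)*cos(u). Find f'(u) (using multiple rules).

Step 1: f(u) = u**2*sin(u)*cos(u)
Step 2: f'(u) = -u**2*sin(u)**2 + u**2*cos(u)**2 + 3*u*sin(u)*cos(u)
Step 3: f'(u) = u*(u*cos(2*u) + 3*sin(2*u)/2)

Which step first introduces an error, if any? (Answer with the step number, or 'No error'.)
Step 2

Step 2 is incorrect due to a wrong coefficient.
The step shows: -u**2*sin(u)**2 + u**2*cos(u)**2 + 3*u*sin(u)*cos(u)
The correct value should be: -u**2*sin(u)**2 + u**2*cos(u)**2 + 2*u*sin(u)*cos(u)

Explanation: The coefficient 2 was incorrectly written as 3: the term 2*u*sin(u)*cos(u) was incorrectly written as 3*u*sin(u)*cos(u)
The later steps are derived from this incorrect expression, so the error originates in Step 2.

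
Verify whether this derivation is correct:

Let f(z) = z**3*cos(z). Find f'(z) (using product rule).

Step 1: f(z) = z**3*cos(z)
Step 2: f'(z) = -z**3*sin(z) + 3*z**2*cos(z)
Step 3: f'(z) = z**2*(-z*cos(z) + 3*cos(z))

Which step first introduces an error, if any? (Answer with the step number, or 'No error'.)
Step 3

Step 3 is incorrect due to a wrong trig function.
The step shows: z**2*(-z*cos(z) + 3*cos(z))
The correct value should be: z**2*(-z*sin(z) + 3*cos(z))

Explanation: sin(z) was incorrectly written as cos(z): the term z**2*(-z*sin(z) + 3*cos(z)) was incorrectly written as z**2*(-z*cos(z) + 3*cos(z))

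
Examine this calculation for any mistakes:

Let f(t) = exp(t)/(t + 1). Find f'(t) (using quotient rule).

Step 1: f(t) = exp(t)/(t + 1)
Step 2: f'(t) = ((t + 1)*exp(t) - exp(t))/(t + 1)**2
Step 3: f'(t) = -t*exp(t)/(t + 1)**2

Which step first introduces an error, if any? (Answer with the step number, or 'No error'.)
Step 3

Step 3 is incorrect due to a sign flip.
The step shows: -t*exp(t)/(t + 1)**2
The correct value should be: t*exp(t)/(t + 1)**2

Explanation: The sign of the whole expression was flipped: the term t*exp(t)/(t + 1)**2 was incorrectly written as -t*exp(t)/(t + 1)**2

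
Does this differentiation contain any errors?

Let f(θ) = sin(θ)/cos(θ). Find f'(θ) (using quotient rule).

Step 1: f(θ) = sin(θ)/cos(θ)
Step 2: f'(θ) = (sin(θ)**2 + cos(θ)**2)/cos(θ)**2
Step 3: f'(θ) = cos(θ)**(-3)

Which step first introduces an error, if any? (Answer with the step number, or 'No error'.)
Step 3

Step 3 is incorrect due to a wrong exponent.
The step shows: cos(θ)**(-3)
The correct value should be: cos(θ)**(-2)

Explanation: The exponent -2 on cos(θ) was incorrectly written as -3: the term cos(θ)**(-2) was incorrectly written as cos(θ)**(-3)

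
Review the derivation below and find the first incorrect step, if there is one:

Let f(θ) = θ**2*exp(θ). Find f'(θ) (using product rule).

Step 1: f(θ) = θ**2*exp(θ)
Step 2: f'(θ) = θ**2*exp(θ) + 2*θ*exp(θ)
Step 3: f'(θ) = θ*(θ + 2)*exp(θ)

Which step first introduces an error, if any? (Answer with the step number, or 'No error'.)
No error

All steps in this derivation are correct.
The final answer f'(θ) = θ*(θ + 2)*exp(θ) is valid.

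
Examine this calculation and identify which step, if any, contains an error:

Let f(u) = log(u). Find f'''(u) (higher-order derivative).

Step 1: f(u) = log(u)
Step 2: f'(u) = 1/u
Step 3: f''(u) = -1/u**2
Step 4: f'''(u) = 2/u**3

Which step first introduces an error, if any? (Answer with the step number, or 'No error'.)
No error

All steps in this derivation are correct.
The final answer f'''(u) = 2/u**3 is valid.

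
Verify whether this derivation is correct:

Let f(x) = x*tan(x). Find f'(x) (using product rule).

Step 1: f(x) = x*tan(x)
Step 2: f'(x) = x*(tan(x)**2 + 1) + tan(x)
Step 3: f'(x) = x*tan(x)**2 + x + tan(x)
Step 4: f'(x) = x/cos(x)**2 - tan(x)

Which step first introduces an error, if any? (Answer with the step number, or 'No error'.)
Step 4

Step 4 is incorrect due to a sign flip.
The step shows: x/cos(x)**2 - tan(x)
The correct value should be: x/cos(x)**2 + tan(x)

Explanation: The sign of one term was flipped: the term tan(x) was incorrectly written as -tan(x)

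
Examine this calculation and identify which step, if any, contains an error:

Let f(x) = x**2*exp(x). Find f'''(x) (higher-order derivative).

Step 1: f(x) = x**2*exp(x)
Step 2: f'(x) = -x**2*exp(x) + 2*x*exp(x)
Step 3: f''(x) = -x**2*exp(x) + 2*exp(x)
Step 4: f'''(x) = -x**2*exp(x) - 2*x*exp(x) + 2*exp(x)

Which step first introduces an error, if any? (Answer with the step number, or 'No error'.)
Step 2

Step 2 is incorrect due to a sign flip.
The step shows: -x**2*exp(x) + 2*x*exp(x)
The correct value should be: x**2*exp(x) + 2*x*exp(x)

Explanation: The sign of one term was flipped: the term x**2*exp(x) was incorrectly written as -x**2*exp(x)
The later steps are derived from this incorrect expression, so the error originates in Step 2.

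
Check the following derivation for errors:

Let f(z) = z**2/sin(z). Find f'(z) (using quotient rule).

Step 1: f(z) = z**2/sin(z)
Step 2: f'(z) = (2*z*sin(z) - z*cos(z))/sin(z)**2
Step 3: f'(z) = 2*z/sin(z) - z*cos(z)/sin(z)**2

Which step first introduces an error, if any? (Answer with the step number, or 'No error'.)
Step 2

Step 2 is incorrect due to a wrong exponent.
The step shows: (2*z*sin(z) - z*cos(z))/sin(z)**2
The correct value should be: (-z**2*cos(z) + 2*z*sin(z))/sin(z)**2

Explanation: The exponent 2 on z was incorrectly written as 1: the term (-z**2*cos(z) + 2*z*sin(z))/sin(z)**2 was incorrectly written as (2*z*sin(z) - z*cos(z))/sin(z)**2
The later steps are derived from this incorrect expression, so the error originates in Step 2.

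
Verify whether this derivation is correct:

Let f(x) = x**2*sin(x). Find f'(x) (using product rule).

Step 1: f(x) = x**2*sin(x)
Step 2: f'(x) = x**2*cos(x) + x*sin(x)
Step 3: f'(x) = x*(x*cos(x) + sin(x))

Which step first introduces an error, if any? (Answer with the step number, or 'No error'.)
Step 2

Step 2 is incorrect due to a wrong coefficient.
The step shows: x**2*cos(x) + x*sin(x)
The correct value should be: x**2*cos(x) + 2*x*sin(x)

Explanation: The coefficient 2 was incorrectly written as 1: the term 2*x*sin(x) was incorrectly written as x*sin(x)
The later steps are derived from this incorrect expression, so the error originates in Step 2.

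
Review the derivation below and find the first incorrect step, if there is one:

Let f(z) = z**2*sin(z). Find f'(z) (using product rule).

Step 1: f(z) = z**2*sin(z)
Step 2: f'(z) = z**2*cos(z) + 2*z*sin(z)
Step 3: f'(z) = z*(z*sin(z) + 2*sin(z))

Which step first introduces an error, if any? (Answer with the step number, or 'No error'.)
Step 3

Step 3 is incorrect due to a wrong trig function.
The step shows: z*(z*sin(z) + 2*sin(z))
The correct value should be: z*(z*cos(z) + 2*sin(z))

Explanation: cos(z) was incorrectly written as sin(z): the term z*(z*cos(z) + 2*sin(z)) was incorrectly written as z*(z*sin(z) + 2*sin(z))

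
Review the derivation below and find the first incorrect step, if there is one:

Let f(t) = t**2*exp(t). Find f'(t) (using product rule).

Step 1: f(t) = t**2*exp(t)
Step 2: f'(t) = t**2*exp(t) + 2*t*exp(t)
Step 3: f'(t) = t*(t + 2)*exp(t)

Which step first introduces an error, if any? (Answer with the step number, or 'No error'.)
No error

All steps in this derivation are correct.
The final answer f'(t) = t*(t + 2)*exp(t) is valid.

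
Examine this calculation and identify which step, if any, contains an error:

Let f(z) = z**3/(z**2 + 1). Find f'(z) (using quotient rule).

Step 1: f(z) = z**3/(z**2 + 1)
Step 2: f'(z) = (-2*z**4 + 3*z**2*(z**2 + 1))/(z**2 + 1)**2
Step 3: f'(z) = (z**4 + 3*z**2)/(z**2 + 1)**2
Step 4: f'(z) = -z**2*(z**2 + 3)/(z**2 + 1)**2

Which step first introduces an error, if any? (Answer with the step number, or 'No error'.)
Step 4

Step 4 is incorrect due to a sign flip.
The step shows: -z**2*(z**2 + 3)/(z**2 + 1)**2
The correct value should be: z**2*(z**2 + 3)/(z**2 + 1)**2

Explanation: The sign of the whole expression was flipped: the term z**2*(z**2 + 3)/(z**2 + 1)**2 was incorrectly written as -z**2*(z**2 + 3)/(z**2 + 1)**2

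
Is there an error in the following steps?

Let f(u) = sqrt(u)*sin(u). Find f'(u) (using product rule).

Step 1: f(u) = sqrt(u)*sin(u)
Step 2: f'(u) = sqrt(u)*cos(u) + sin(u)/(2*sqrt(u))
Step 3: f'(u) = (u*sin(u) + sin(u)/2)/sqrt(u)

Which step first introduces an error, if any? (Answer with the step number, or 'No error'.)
Step 3

Step 3 is incorrect due to a wrong trig function.
The step shows: (u*sin(u) + sin(u)/2)/sqrt(u)
The correct value should be: (u*cos(u) + sin(u)/2)/sqrt(u)

Explanation: cos(u) was incorrectly written as sin(u): the term (u*cos(u) + sin(u)/2)/sqrt(u) was incorrectly written as (u*sin(u) + sin(u)/2)/sqrt(u)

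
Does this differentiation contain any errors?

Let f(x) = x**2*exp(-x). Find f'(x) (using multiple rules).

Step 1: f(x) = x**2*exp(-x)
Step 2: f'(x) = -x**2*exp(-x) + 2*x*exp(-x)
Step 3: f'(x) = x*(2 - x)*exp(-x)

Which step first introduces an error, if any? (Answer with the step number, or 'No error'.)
No error

All steps in this derivation are correct.
The final answer f'(x) = x*(2 - x)*exp(-x) is valid.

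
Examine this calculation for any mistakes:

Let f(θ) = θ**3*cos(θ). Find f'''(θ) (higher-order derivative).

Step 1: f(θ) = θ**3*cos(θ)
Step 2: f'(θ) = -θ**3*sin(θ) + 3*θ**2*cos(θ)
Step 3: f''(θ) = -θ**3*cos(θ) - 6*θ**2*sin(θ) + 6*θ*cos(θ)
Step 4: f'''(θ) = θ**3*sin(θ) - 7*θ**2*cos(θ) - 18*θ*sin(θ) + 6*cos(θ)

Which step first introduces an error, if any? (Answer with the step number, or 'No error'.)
Step 4

Step 4 is incorrect due to a wrong coefficient.
The step shows: θ**3*sin(θ) - 7*θ**2*cos(θ) - 18*θ*sin(θ) + 6*cos(θ)
The correct value should be: θ**3*sin(θ) - 9*θ**2*cos(θ) - 18*θ*sin(θ) + 6*cos(θ)

Explanation: The coefficient -9 was incorrectly written as -7: the term -9*θ**2*cos(θ) was incorrectly written as -7*θ**2*cos(θ)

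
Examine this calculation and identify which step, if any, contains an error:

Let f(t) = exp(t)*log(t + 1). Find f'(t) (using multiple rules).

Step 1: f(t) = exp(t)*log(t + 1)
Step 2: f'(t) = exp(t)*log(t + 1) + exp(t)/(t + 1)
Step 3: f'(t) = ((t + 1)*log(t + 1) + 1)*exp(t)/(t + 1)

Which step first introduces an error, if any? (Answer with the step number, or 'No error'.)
No error

All steps in this derivation are correct.
The final answer f'(t) = ((t + 1)*log(t + 1) + 1)*exp(t)/(t + 1) is valid.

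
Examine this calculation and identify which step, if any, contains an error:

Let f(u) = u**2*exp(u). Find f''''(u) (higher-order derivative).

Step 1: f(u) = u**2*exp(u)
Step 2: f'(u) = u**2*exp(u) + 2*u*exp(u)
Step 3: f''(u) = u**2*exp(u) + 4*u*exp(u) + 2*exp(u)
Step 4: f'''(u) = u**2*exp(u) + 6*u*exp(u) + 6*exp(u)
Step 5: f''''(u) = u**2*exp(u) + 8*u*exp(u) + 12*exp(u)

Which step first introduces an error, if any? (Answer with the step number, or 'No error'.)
No error

All steps in this derivation are correct.
The final answer f''''(u) = u**2*exp(u) + 8*u*exp(u) + 12*exp(u) is valid.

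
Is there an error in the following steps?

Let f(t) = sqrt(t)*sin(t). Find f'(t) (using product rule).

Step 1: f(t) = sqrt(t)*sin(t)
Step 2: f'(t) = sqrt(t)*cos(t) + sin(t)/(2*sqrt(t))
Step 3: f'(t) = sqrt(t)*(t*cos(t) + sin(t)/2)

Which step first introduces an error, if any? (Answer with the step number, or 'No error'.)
Step 3

Step 3 is incorrect due to a wrong exponent.
The step shows: sqrt(t)*(t*cos(t) + sin(t)/2)
The correct value should be: (t*cos(t) + sin(t)/2)/sqrt(t)

Explanation: The exponent -1/2 on t was incorrectly written as 1/2: the term (t*cos(t) + sin(t)/2)/sqrt(t) was incorrectly written as sqrt(t)*(t*cos(t) + sin(t)/2)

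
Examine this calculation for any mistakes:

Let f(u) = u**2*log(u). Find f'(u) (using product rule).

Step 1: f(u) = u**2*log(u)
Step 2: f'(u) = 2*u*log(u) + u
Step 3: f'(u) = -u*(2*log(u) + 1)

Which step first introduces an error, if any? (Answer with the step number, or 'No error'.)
Step 3

Step 3 is incorrect due to a sign flip.
The step shows: -u*(2*log(u) + 1)
The correct value should be: u*(2*log(u) + 1)

Explanation: The sign of the whole expression was flipped: the term u*(2*log(u) + 1) was incorrectly written as -u*(2*log(u) + 1)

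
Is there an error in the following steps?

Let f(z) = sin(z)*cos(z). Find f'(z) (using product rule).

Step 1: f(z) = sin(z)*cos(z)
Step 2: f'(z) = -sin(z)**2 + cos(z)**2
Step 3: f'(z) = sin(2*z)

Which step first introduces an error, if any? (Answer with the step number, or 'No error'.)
Step 3

Step 3 is incorrect due to a wrong trig function.
The step shows: sin(2*z)
The correct value should be: cos(2*z)

Explanation: cos(2*z) was incorrectly written as sin(2*z): the term cos(2*z) was incorrectly written as sin(2*z)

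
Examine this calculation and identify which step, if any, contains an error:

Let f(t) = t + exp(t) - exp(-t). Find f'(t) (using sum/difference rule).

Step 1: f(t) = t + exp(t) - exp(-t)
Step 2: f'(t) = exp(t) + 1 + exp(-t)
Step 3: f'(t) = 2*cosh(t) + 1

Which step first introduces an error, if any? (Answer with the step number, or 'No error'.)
No error

All steps in this derivation are correct.
The final answer f'(t) = 2*cosh(t) + 1 is valid.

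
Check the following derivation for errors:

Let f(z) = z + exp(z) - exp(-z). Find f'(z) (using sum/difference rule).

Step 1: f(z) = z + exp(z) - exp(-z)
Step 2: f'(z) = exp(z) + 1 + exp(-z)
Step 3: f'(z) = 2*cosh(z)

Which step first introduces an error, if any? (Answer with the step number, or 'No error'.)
Step 3

Step 3 is incorrect due to a dropped term.
The step shows: 2*cosh(z)
The correct value should be: 2*cosh(z) + 1

Explanation: A term was dropped: the term 1 was incorrectly omitted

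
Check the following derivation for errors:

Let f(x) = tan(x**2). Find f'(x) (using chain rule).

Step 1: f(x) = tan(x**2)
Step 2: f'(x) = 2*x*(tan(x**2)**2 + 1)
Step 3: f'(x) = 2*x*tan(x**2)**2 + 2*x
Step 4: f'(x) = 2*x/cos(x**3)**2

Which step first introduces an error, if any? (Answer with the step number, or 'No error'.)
Step 4

Step 4 is incorrect due to a wrong exponent.
The step shows: 2*x/cos(x**3)**2
The correct value should be: 2*x/cos(x**2)**2

Explanation: The exponent 2 on x was incorrectly written as 3: the term 2*x/cos(x**2)**2 was incorrectly written as 2*x/cos(x**3)**2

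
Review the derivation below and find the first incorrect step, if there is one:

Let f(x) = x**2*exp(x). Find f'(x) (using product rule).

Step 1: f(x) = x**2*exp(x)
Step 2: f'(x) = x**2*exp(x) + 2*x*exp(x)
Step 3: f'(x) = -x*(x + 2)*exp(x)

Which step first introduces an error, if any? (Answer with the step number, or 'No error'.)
Step 3

Step 3 is incorrect due to a sign flip.
The step shows: -x*(x + 2)*exp(x)
The correct value should be: x*(x + 2)*exp(x)

Explanation: The sign of the whole expression was flipped: the term x*(x + 2)*exp(x) was incorrectly written as -x*(x + 2)*exp(x)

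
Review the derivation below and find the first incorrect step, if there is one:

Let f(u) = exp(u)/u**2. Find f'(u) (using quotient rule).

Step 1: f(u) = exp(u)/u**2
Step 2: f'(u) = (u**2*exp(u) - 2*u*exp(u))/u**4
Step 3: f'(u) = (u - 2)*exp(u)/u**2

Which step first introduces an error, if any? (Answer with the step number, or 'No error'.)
Step 3

Step 3 is incorrect due to a wrong exponent.
The step shows: (u - 2)*exp(u)/u**2
The correct value should be: (u - 2)*exp(u)/u**3

Explanation: The exponent -3 on u was incorrectly written as -2: the term (u - 2)*exp(u)/u**3 was incorrectly written as (u - 2)*exp(u)/u**2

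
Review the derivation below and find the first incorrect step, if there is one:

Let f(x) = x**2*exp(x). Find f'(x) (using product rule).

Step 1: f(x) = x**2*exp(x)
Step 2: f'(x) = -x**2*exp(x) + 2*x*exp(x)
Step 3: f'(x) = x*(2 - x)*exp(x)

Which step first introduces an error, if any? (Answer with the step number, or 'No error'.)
Step 2

Step 2 is incorrect due to a sign flip.
The step shows: -x**2*exp(x) + 2*x*exp(x)
The correct value should be: x**2*exp(x) + 2*x*exp(x)

Explanation: The sign of one term was flipped: the term x**2*exp(x) was incorrectly written as -x**2*exp(x)
The later steps are derived from this incorrect expression, so the error originates in Step 2.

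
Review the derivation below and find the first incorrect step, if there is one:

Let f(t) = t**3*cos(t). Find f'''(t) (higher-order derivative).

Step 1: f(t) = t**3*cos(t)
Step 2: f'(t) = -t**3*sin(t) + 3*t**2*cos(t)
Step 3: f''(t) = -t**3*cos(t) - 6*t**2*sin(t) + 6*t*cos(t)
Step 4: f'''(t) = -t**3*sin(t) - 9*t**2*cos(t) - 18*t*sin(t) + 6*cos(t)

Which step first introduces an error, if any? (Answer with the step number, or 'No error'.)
Step 4

Step 4 is incorrect due to a sign flip.
The step shows: -t**3*sin(t) - 9*t**2*cos(t) - 18*t*sin(t) + 6*cos(t)
The correct value should be: t**3*sin(t) - 9*t**2*cos(t) - 18*t*sin(t) + 6*cos(t)

Explanation: The sign of one term was flipped: the term t**3*sin(t) was incorrectly written as -t**3*sin(t)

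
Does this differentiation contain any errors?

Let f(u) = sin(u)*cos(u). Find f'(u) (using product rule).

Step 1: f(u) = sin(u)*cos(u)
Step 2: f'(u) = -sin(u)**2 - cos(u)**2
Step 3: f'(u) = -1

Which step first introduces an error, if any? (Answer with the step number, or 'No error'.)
Step 2

Step 2 is incorrect due to a sign flip.
The step shows: -sin(u)**2 - cos(u)**2
The correct value should be: -sin(u)**2 + cos(u)**2

Explanation: The sign of one term was flipped: the term cos(u)**2 was incorrectly written as -cos(u)**2
The later steps are derived from this incorrect expression, so the error originates in Step 2.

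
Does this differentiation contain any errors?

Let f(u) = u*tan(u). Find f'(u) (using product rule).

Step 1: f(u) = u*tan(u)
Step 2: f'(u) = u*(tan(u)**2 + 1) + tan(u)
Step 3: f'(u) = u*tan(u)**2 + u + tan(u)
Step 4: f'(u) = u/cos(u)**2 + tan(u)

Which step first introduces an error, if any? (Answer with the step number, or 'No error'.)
No error

All steps in this derivation are correct.
The final answer f'(u) = u/cos(u)**2 + tan(u) is valid.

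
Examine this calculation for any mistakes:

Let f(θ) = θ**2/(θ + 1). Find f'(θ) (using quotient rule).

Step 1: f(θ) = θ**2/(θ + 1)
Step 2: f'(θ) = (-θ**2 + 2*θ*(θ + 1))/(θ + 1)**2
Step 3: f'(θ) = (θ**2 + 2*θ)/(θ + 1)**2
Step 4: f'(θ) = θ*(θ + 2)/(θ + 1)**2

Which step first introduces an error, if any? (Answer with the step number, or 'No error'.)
No error

All steps in this derivation are correct.
The final answer f'(θ) = θ*(θ + 2)/(θ + 1)**2 is valid.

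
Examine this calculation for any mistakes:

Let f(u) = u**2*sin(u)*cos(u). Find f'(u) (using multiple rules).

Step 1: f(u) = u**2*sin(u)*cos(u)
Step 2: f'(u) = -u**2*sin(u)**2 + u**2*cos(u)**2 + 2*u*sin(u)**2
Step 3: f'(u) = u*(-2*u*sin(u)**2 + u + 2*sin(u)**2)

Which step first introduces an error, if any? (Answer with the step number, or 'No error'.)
Step 2

Step 2 is incorrect due to a wrong trig function.
The step shows: -u**2*sin(u)**2 + u**2*cos(u)**2 + 2*u*sin(u)**2
The correct value should be: -u**2*sin(u)**2 + u**2*cos(u)**2 + 2*u*sin(u)*cos(u)

Explanation: cos(u) was incorrectly written as sin(u): the term 2*u*sin(u)*cos(u) was incorrectly written as 2*u*sin(u)**2
The later steps are derived from this incorrect expression, so the error originates in Step 2.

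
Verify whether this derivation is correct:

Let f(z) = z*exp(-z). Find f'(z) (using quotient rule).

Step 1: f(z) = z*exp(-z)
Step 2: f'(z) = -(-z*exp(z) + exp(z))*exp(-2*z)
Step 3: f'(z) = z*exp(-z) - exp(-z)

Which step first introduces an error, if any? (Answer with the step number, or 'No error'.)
Step 2

Step 2 is incorrect due to a sign flip.
The step shows: -(-z*exp(z) + exp(z))*exp(-2*z)
The correct value should be: (-z*exp(z) + exp(z))*exp(-2*z)

Explanation: The sign of the whole expression was flipped: the term (-z*exp(z) + exp(z))*exp(-2*z) was incorrectly written as -(-z*exp(z) + exp(z))*exp(-2*z)
The later steps are derived from this incorrect expression, so the error originates in Step 2.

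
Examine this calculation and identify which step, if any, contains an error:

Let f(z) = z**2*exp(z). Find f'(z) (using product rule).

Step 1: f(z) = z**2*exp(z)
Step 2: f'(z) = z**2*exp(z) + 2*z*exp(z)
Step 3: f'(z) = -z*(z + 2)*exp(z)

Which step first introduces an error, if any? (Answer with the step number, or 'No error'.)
Step 3

Step 3 is incorrect due to a sign flip.
The step shows: -z*(z + 2)*exp(z)
The correct value should be: z*(z + 2)*exp(z)

Explanation: The sign of the whole expression was flipped: the term z*(z + 2)*exp(z) was incorrectly written as -z*(z + 2)*exp(z)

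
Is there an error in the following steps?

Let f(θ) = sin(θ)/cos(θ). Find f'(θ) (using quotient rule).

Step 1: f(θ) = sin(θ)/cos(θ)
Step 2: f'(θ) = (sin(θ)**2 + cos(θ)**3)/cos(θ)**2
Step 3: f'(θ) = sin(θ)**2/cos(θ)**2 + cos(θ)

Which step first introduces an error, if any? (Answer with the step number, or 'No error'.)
Step 2

Step 2 is incorrect due to a wrong exponent.
The step shows: (sin(θ)**2 + cos(θ)**3)/cos(θ)**2
The correct value should be: (sin(θ)**2 + cos(θ)**2)/cos(θ)**2

Explanation: The exponent 2 on cos(θ) was incorrectly written as 3: the term (sin(θ)**2 + cos(θ)**2)/cos(θ)**2 was incorrectly written as (sin(θ)**2 + cos(θ)**3)/cos(θ)**2
The later steps are derived from this incorrect expression, so the error originates in Step 2.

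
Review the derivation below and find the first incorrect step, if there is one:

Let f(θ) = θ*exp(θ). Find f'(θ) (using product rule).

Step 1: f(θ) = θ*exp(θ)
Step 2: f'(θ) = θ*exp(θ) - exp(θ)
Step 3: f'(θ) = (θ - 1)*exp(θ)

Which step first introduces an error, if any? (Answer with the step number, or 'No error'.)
Step 2

Step 2 is incorrect due to a sign flip.
The step shows: θ*exp(θ) - exp(θ)
The correct value should be: θ*exp(θ) + exp(θ)

Explanation: The sign of one term was flipped: the term exp(θ) was incorrectly written as -exp(θ)
The later steps are derived from this incorrect expression, so the error originates in Step 2.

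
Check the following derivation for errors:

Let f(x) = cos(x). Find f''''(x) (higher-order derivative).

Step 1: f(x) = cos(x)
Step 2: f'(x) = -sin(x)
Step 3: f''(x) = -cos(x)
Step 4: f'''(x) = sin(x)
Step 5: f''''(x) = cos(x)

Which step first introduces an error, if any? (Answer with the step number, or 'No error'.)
No error

All steps in this derivation are correct.
The final answer f''''(x) = cos(x) is valid.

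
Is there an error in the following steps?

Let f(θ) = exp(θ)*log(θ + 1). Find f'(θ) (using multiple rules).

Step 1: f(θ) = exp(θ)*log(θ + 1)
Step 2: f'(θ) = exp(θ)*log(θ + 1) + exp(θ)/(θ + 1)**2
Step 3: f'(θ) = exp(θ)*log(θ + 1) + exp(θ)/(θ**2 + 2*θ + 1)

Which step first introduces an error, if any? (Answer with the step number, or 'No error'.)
Step 2

Step 2 is incorrect due to a wrong exponent.
The step shows: exp(θ)*log(θ + 1) + exp(θ)/(θ + 1)**2
The correct value should be: exp(θ)*log(θ + 1) + exp(θ)/(θ + 1)

Explanation: The exponent -1 on θ + 1 was incorrectly written as -2: the term exp(θ)/(θ + 1) was incorrectly written as exp(θ)/(θ + 1)**2
The later steps are derived from this incorrect expression, so the error originates in Step 2.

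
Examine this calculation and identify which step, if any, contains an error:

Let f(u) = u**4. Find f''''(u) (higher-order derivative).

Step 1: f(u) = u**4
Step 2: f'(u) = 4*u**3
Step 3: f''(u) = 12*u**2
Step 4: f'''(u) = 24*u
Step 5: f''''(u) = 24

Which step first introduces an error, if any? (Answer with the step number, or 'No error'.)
No error

All steps in this derivation are correct.
The final answer f''''(u) = 24 is valid.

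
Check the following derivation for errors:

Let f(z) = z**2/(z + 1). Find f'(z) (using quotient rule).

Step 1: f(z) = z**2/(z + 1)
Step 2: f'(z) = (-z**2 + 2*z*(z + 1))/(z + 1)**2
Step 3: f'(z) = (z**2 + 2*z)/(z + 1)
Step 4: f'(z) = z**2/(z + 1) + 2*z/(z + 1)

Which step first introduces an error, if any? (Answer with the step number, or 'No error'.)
Step 3

Step 3 is incorrect due to a wrong exponent.
The step shows: (z**2 + 2*z)/(z + 1)
The correct value should be: (z**2 + 2*z)/(z + 1)**2

Explanation: The exponent -2 on z + 1 was incorrectly written as -1: the term (z**2 + 2*z)/(z + 1)**2 was incorrectly written as (z**2 + 2*z)/(z + 1)
The later steps are derived from this incorrect expression, so the error originates in Step 3.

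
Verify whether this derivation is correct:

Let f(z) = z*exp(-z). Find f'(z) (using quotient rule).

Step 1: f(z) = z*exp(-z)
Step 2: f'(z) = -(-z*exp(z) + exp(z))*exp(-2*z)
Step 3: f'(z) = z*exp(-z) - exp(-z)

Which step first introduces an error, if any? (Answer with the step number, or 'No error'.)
Step 2

Step 2 is incorrect due to a sign flip.
The step shows: -(-z*exp(z) + exp(z))*exp(-2*z)
The correct value should be: (-z*exp(z) + exp(z))*exp(-2*z)

Explanation: The sign of the whole expression was flipped: the term (-z*exp(z) + exp(z))*exp(-2*z) was incorrectly written as -(-z*exp(z) + exp(z))*exp(-2*z)
The later steps are derived from this incorrect expression, so the error originates in Step 2.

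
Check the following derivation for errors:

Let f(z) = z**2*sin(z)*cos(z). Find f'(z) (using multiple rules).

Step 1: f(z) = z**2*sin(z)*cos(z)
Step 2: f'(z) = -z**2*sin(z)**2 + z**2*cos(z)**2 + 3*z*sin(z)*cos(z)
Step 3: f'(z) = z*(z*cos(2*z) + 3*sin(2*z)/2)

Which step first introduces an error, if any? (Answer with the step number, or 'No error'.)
Step 2

Step 2 is incorrect due to a wrong coefficient.
The step shows: -z**2*sin(z)**2 + z**2*cos(z)**2 + 3*z*sin(z)*cos(z)
The correct value should be: -z**2*sin(z)**2 + z**2*cos(z)**2 + 2*z*sin(z)*cos(z)

Explanation: The coefficient 2 was incorrectly written as 3: the term 2*z*sin(z)*cos(z) was incorrectly written as 3*z*sin(z)*cos(z)
The later steps are derived from this incorrect expression, so the error originates in Step 2.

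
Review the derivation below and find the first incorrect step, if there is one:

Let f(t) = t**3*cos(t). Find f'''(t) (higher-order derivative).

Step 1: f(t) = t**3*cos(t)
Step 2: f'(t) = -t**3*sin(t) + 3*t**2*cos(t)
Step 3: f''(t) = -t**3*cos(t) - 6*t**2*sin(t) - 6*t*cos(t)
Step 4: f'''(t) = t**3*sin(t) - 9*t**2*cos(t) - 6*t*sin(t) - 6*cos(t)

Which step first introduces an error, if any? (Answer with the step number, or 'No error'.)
Step 3

Step 3 is incorrect due to a sign flip.
The step shows: -t**3*cos(t) - 6*t**2*sin(t) - 6*t*cos(t)
The correct value should be: -t**3*cos(t) - 6*t**2*sin(t) + 6*t*cos(t)

Explanation: The sign of one term was flipped: the term 6*t*cos(t) was incorrectly written as -6*t*cos(t)
The later steps are derived from this incorrect expression, so the error originates in Step 3.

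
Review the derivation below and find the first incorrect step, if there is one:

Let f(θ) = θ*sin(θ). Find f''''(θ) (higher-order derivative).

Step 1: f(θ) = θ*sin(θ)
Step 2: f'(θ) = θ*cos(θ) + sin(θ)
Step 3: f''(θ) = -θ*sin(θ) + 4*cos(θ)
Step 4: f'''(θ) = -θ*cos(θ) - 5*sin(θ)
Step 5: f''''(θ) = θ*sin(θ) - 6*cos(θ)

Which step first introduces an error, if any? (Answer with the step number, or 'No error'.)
Step 3

Step 3 is incorrect due to a wrong coefficient.
The step shows: -θ*sin(θ) + 4*cos(θ)
The correct value should be: -θ*sin(θ) + 2*cos(θ)

Explanation: The coefficient 2 was incorrectly written as 4: the term 2*cos(θ) was incorrectly written as 4*cos(θ)
The later steps are derived from this incorrect expression, so the error originates in Step 3.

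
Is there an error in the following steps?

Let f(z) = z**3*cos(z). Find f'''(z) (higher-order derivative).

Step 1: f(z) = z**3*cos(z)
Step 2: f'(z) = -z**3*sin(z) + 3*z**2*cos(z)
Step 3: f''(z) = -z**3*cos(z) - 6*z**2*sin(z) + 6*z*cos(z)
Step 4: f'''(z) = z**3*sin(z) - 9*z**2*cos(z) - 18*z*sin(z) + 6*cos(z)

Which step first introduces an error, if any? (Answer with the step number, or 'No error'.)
No error

All steps in this derivation are correct.
The final answer f'''(z) = z**3*sin(z) - 9*z**2*cos(z) - 18*z*sin(z) + 6*cos(z) is valid.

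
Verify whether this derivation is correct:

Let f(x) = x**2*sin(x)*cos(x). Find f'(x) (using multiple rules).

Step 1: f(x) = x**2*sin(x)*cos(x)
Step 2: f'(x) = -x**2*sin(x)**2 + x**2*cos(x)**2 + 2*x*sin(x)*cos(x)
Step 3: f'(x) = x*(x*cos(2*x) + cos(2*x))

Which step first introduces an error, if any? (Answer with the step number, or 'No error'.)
Step 3

Step 3 is incorrect due to a wrong trig function.
The step shows: x*(x*cos(2*x) + cos(2*x))
The correct value should be: x*(x*cos(2*x) + sin(2*x))

Explanation: sin(2*x) was incorrectly written as cos(2*x): the term x*(x*cos(2*x) + sin(2*x)) was incorrectly written as x*(x*cos(2*x) + cos(2*x))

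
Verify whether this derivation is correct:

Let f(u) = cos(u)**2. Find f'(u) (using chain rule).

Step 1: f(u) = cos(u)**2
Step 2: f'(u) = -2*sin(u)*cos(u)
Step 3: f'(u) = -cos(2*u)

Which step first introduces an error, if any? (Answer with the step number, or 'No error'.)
Step 3

Step 3 is incorrect due to a wrong trig function.
The step shows: -cos(2*u)
The correct value should be: -sin(2*u)

Explanation: sin(2*u) was incorrectly written as cos(2*u): the term -sin(2*u) was incorrectly written as -cos(2*u)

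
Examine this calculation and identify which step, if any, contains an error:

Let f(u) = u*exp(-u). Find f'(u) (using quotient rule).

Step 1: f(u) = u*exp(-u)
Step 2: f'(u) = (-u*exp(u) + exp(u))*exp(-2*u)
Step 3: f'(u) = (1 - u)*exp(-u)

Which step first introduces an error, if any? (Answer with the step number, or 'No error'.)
No error

All steps in this derivation are correct.
The final answer f'(u) = (1 - u)*exp(-u) is valid.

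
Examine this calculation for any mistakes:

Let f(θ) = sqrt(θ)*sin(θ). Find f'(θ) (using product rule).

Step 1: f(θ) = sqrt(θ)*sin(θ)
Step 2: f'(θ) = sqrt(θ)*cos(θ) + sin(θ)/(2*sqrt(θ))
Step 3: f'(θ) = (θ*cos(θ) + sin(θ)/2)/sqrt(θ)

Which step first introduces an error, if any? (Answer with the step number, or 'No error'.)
No error

All steps in this derivation are correct.
The final answer f'(θ) = (θ*cos(θ) + sin(θ)/2)/sqrt(θ) is valid.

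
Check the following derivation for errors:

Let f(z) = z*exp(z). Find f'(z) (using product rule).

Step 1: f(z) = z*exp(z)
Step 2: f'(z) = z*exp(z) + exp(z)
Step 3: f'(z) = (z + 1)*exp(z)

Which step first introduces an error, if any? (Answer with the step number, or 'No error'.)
No error

All steps in this derivation are correct.
The final answer f'(z) = (z + 1)*exp(z) is valid.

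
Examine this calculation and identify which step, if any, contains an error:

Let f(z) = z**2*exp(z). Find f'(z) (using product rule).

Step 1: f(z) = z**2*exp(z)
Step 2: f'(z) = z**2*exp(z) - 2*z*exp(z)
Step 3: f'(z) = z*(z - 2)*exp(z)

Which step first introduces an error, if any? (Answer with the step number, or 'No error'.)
Step 2

Step 2 is incorrect due to a sign flip.
The step shows: z**2*exp(z) - 2*z*exp(z)
The correct value should be: z**2*exp(z) + 2*z*exp(z)

Explanation: The sign of one term was flipped: the term 2*z*exp(z) was incorrectly written as -2*z*exp(z)
The later steps are derived from this incorrect expression, so the error originates in Step 2.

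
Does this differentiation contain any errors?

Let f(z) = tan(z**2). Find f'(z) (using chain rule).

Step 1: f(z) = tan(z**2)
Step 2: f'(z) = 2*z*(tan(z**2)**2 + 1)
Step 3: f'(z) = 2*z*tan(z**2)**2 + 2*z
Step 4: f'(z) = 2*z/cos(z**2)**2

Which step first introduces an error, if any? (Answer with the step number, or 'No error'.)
No error

All steps in this derivation are correct.
The final answer f'(z) = 2*z/cos(z**2)**2 is valid.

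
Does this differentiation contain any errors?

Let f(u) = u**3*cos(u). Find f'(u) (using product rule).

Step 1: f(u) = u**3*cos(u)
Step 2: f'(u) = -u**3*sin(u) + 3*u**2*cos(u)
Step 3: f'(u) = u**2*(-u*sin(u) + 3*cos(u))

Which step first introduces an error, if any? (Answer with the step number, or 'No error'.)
No error

All steps in this derivation are correct.
The final answer f'(u) = u**2*(-u*sin(u) + 3*cos(u)) is valid.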